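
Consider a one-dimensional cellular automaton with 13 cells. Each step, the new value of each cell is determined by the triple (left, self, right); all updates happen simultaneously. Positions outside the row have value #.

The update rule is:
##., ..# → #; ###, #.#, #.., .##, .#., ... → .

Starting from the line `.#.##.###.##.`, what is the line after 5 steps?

....#..#..#..

....#...#..#.
...#...#..#..
..#...#..#..#
.#...#..#..#.
....#..#..#..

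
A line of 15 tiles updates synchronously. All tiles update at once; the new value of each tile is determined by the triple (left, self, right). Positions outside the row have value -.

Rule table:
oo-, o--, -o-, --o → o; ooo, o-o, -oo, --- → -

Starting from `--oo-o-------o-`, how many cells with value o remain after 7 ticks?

7

-o-o-oo-----ooo
oo-o--oo---o--o
-o-ooo-oo-ooooo
oo---o--o-----o
-oo-oooooo---oo
o-o------oo-o-o
o-oo----o-o-o-o
count of o: 7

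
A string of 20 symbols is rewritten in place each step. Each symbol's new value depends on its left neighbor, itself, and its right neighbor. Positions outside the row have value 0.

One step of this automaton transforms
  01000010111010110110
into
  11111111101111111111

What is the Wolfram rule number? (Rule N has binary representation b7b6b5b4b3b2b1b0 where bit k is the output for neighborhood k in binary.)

127

position 9: 111 → 0  (bit 7 = 0)
position 10: 110 → 1  (bit 6 = 1)
position 7: 101 → 1  (bit 5 = 1)
position 2: 100 → 1  (bit 4 = 1)
position 8: 011 → 1  (bit 3 = 1)
position 1: 010 → 1  (bit 2 = 1)
position 0: 001 → 1  (bit 1 = 1)
position 3: 000 → 1  (bit 0 = 1)
bits b7..b0 = 01111111 = 127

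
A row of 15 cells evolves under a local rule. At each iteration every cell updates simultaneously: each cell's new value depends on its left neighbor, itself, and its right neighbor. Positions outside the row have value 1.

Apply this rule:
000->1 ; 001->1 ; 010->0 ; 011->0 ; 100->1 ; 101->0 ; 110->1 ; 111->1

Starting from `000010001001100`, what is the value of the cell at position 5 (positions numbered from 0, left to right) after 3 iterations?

111101110110111
111100110010011
111111011101101
position 5 holds 1

1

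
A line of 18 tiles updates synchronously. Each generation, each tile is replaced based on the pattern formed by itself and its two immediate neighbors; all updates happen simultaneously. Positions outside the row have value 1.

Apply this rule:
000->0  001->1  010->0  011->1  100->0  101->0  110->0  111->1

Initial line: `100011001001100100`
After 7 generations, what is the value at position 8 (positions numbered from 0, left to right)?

1

000110010011001001
001100100110010011
011001001100100111
010010011001001111
000100110010011111
001001100100111111
010011001001111111
position 8 holds 1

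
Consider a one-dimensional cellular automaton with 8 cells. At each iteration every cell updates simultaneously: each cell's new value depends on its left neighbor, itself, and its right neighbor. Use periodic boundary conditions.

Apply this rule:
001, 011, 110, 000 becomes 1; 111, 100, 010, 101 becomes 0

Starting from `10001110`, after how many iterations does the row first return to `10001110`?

00111010
11101000
10100011
10001110

4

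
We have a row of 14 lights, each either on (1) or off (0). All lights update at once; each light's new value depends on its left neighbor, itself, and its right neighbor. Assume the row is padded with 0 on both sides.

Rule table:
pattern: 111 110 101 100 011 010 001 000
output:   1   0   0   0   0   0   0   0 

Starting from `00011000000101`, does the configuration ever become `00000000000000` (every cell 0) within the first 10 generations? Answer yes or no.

yes

00000000000000
all cells are 0 at generation 1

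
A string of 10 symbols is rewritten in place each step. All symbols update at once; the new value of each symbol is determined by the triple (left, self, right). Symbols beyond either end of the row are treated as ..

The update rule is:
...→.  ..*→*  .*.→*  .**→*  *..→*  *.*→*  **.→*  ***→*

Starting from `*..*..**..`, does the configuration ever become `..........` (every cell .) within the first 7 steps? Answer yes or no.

no

*********.
**********
**********  (fixed point — unchanged through step 7)
step 7 is **********, still not uniform .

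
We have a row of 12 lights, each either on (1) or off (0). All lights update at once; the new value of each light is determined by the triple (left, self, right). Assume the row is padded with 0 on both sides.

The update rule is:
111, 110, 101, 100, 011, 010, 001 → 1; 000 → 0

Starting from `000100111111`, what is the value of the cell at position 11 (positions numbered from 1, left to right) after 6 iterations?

iteration 1: 001111111111
iteration 2: 011111111111
iteration 3: 111111111111
iteration 4: 111111111111  (fixed point — unchanged through iteration 6)
position 11 holds 1

1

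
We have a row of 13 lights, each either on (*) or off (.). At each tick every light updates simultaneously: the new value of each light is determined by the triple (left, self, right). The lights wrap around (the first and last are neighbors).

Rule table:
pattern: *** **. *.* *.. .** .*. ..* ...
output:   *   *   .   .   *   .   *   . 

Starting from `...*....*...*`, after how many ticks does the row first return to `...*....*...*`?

13

..*....*...*.
.*....*...*..
*....*...*...
....*...*...*
...*...*...*.
..*...*...*..
.*...*...*...
*...*...*....
...*...*....*
..*...*....*.
.*...*....*..
*...*....*...
...*....*...*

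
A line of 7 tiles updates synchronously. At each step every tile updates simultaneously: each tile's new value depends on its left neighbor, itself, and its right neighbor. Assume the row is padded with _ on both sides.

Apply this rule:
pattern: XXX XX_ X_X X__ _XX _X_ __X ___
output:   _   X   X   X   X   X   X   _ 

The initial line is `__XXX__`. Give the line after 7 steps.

_XX_XX_
XXXXXXX
X_____X
XX___XX
XXX_XXX
X_XXX_X
XXX_XXX

XXX_XXX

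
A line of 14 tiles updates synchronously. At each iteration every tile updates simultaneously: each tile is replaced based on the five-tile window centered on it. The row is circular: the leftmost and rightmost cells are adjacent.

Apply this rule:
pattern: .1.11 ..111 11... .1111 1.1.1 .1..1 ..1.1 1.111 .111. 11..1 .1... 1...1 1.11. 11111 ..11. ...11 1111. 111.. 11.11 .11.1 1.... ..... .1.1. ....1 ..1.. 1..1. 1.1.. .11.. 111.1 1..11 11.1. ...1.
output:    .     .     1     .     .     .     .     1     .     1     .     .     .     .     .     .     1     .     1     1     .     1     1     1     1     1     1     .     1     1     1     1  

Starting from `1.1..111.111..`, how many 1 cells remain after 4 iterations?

.11.1..111..11
1.111.1...11.1
111.111....11.
1.111..1.1..11
count of 1: 8

8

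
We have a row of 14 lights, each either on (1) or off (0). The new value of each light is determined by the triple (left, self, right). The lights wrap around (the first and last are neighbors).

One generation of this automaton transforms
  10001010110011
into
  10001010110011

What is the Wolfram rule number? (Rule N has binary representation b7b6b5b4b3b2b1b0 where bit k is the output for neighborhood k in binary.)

position 13: 111 → 1  (bit 7 = 1)
position 0: 110 → 1  (bit 6 = 1)
position 5: 101 → 0  (bit 5 = 0)
position 1: 100 → 0  (bit 4 = 0)
position 8: 011 → 1  (bit 3 = 1)
position 4: 010 → 1  (bit 2 = 1)
position 3: 001 → 0  (bit 1 = 0)
position 2: 000 → 0  (bit 0 = 0)
bits b7..b0 = 11001100 = 204

204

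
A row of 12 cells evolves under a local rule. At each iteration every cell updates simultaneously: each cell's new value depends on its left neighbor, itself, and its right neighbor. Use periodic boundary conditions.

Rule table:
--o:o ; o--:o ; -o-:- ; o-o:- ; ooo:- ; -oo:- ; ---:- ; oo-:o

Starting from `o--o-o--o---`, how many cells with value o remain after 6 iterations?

iteration 1: -oo---oo-o-o
iteration 2: --oo-o-o----
iteration 3: -o-o----o---
iteration 4: o---o--o-o--
iteration 5: -o-o-oo---oo
iteration 6: ------oo-o-o
count of o: 4

4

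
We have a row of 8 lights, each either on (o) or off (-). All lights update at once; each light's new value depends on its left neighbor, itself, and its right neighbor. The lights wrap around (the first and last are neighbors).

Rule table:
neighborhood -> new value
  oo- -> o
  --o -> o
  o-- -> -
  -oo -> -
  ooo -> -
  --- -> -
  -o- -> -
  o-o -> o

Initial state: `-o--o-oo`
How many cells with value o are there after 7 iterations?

4

o--o-o-o
o-o-o-o-
-o-o-o-o
o-o-o-o-  (repeats iteration 2; period 2)
iteration 7: -o-o-o-o
count of o: 4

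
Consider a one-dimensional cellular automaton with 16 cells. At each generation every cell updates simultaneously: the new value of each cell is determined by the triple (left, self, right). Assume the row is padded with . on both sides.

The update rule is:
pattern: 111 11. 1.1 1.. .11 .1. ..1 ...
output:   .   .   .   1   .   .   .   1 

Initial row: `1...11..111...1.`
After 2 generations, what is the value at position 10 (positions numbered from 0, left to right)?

.

generation 1: .11...1....11..1
generation 2: ...11..111...1..
position 10 holds .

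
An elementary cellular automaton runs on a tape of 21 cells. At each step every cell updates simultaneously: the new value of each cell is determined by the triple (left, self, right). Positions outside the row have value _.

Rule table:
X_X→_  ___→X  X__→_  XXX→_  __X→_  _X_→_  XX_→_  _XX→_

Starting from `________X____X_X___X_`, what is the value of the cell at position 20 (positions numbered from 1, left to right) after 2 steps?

X

step 1: XXXXXXX___XX_____X___
step 2: ________X____XXX___XX
position 20 holds X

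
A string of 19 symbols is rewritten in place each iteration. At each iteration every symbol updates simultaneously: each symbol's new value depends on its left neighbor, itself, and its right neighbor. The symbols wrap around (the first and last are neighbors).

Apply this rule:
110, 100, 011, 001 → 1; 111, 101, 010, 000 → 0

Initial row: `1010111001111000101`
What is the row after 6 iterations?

1000101111001101001
1101001001111100111
0100110111000111100
1011110101101100110
0010010001101111110
0101101011101000011

0101101011101000011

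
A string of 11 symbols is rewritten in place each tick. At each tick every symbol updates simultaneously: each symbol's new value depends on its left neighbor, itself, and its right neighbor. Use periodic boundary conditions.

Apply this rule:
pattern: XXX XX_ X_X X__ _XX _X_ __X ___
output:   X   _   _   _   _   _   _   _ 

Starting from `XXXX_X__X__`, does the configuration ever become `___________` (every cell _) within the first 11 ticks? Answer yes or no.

_XX________
___________
all cells are _ at tick 2

yes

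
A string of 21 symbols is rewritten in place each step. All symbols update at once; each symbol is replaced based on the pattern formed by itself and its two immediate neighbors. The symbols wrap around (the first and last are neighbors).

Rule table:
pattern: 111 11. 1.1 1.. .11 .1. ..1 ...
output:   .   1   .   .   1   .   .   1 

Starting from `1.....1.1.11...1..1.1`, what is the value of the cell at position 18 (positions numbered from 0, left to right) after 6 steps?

1.111.....11.1......1
1.1.1.111.11...1111.1
1.....1.1.11.1.1..1.1
1.111.....11........1
1.1.1.111.11.111111.1
1.....1.1.11.1....1.1
position 18 holds 1

1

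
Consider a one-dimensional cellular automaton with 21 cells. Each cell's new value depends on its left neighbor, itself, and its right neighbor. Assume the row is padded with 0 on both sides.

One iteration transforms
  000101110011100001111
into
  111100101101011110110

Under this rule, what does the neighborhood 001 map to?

At position 2 the neighborhood is 001; the next row has 1 there.

1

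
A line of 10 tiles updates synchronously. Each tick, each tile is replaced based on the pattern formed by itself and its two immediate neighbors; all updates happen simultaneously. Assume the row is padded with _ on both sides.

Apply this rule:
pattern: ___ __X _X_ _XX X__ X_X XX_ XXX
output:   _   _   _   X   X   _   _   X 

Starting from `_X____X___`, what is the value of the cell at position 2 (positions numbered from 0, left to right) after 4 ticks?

_

tick 1: __X____X__
tick 2: ___X____X_
tick 3: ____X____X
tick 4: _____X____
position 2 holds _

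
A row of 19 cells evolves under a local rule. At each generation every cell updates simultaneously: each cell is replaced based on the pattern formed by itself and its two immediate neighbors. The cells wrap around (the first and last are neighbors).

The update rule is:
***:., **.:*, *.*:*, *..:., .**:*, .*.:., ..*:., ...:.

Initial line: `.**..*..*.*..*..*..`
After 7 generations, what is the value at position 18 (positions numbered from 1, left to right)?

.

.**......*.........
.**................
.**................  (fixed point — unchanged through generation 7)
position 18 holds .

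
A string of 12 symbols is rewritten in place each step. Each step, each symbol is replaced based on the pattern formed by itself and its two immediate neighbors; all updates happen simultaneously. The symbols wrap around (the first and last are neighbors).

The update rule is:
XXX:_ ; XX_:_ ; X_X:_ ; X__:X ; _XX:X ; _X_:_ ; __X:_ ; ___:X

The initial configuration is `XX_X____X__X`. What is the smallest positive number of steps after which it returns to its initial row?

____XXX__X_X
XXX_X__X____
X____X__XXX_
_XXX__X_X___
_X__X____XXX
__X__XXX_X__
X__X_X____XX
_X____XXX_X_
__XXX_X____X
X_X____XXX__
___XXX_X__X_
XX_X____X__X

12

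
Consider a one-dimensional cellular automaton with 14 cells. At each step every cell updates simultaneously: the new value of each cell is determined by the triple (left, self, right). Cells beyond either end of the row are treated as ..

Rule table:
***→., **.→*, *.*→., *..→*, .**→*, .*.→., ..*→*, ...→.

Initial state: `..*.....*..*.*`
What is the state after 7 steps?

.*.**...*..*..

step 1: .*.*...*.**...
step 2: *...*.*..***..
step 3: .*.*...***.**.
step 4: *...*.**.*.***
step 5: .*.*..**...*.*
step 6: *...*****.*...
step 7: .*.**...*..*..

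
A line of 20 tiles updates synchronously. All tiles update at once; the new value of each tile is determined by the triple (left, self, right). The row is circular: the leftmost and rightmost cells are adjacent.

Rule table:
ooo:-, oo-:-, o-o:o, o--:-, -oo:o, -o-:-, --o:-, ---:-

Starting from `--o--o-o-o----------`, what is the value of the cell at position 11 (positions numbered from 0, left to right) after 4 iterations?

iteration 1: ------o-o-----------
iteration 2: -------o------------
iteration 3: --------------------
iteration 4: --------------------
position 11 holds -

-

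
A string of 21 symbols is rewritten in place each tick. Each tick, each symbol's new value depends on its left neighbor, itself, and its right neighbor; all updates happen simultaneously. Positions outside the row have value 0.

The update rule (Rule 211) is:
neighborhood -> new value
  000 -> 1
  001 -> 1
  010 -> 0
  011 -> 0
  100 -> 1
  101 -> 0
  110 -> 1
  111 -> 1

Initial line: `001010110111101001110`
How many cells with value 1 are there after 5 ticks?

110000010011100110111
011111101101111010011
101111100100111001101
000111111011011110100
111011111001001110011
count of 1: 14

14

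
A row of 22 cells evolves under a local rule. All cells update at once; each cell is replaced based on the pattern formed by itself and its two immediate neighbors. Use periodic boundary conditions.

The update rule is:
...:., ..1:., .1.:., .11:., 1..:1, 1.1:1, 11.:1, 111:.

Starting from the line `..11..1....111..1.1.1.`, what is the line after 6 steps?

1.1.1...11..1.....11..

step 1: ...11..1.....11..1.1.1
step 2: 1...11..1.....11..1.1.
step 3: .1...11..1.....11..1.1
step 4: 1.1...11..1.....11..1.
step 5: .1.1...11..1.....11..1
step 6: 1.1.1...11..1.....11..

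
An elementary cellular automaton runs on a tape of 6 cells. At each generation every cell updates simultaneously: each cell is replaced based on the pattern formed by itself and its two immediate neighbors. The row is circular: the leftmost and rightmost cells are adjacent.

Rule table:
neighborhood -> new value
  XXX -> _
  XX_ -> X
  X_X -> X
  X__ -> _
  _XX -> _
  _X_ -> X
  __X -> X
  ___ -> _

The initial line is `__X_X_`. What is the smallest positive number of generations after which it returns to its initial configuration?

_XXXX_
X___X_
X__XXX
X_X___
XXX__X
__X_X_

6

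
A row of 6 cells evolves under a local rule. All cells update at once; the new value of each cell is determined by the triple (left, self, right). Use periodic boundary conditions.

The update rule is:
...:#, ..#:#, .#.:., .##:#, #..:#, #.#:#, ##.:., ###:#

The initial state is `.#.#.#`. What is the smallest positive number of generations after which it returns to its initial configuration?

generation 1: #.#.#.
generation 2: .#.#.#

2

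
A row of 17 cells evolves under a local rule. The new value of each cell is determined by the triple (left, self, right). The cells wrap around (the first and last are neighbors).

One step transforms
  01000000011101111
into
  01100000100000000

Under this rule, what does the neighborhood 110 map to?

0

At position 11 the neighborhood is 110; the next row has 0 there.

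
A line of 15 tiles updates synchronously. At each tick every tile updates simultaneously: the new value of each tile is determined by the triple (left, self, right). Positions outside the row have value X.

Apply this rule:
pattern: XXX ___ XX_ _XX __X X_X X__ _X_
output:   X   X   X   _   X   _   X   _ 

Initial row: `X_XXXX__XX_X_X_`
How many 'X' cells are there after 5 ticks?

tick 1: X__XXXXX_X_____
tick 2: XXX_XXXX__XXXXX
tick 3: XXX__XXXXX_XXXX
tick 4: XXXXX_XXXX__XXX
tick 5: XXXXX__XXXXX_XX
count of X: 12

12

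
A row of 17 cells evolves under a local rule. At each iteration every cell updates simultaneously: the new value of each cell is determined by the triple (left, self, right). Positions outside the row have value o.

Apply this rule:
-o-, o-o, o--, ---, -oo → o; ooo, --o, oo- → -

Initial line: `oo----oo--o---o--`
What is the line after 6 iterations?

o-ooooooo-o-ooo-o

--ooo-o-o-ooo-oo-
o-o--oooooo--oo-o
-ooo-o-----o-o-oo
oo--oooooo-ooooo-
--o-o-----oo----o
o-ooooooo-o-ooo-o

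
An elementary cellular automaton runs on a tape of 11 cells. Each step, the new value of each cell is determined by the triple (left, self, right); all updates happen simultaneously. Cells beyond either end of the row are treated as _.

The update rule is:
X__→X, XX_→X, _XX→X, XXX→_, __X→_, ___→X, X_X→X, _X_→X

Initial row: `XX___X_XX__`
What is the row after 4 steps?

XXXXXX__XXX

XXXX_XXXXXX
X__XXX____X
XX_X_XXXX_X
XXXXXX__XXX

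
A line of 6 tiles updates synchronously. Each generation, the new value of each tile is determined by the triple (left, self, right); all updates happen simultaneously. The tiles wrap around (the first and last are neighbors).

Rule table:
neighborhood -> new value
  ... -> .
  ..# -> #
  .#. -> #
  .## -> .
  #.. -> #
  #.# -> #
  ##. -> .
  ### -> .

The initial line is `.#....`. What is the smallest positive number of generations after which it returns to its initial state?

4

generation 1: ###...
generation 2: ...#.#
generation 3: #.####
generation 4: .#....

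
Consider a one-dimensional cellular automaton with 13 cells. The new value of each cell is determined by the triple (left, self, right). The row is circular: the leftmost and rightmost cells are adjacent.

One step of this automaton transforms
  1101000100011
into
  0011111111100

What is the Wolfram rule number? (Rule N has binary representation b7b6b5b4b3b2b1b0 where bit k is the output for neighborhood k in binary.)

55

position 0: 111 → 0  (bit 7 = 0)
position 1: 110 → 0  (bit 6 = 0)
position 2: 101 → 1  (bit 5 = 1)
position 4: 100 → 1  (bit 4 = 1)
position 11: 011 → 0  (bit 3 = 0)
position 3: 010 → 1  (bit 2 = 1)
position 6: 001 → 1  (bit 1 = 1)
position 5: 000 → 1  (bit 0 = 1)
bits b7..b0 = 00110111 = 55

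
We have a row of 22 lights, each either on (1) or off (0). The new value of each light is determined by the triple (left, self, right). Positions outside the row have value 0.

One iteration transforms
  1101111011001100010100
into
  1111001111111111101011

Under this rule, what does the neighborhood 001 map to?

At position 11 the neighborhood is 001; the next row has 1 there.

1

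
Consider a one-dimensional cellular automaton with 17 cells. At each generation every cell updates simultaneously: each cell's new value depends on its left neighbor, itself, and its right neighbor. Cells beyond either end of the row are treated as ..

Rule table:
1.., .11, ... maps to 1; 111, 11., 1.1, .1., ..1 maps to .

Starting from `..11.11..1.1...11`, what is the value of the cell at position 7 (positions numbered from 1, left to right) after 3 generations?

1

generation 1: 1.1..1.1....11.1.
generation 2: ...1....111.1...1
generation 3: 11..111.1....11..
position 7 holds 1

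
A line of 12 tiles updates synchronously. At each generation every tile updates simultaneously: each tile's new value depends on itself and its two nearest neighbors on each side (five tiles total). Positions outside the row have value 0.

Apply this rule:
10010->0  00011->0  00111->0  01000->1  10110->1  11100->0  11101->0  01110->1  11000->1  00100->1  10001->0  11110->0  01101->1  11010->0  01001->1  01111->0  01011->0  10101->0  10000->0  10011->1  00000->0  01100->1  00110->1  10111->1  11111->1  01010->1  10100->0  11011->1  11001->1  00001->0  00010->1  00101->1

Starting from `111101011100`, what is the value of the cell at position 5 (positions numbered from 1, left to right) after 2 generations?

000000011010
000000011001
position 5 holds 0

0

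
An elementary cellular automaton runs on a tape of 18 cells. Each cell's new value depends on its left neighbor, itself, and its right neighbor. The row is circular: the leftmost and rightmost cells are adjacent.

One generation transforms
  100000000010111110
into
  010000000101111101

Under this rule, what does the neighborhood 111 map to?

1

At position 13 the neighborhood is 111; the next row has 1 there.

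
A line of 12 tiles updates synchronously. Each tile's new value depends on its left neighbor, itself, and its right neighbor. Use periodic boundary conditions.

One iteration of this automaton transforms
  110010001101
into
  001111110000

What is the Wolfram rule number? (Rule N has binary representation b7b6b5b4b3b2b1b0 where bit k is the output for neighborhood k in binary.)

position 0: 111 → 0  (bit 7 = 0)
position 1: 110 → 0  (bit 6 = 0)
position 10: 101 → 0  (bit 5 = 0)
position 2: 100 → 1  (bit 4 = 1)
position 8: 011 → 0  (bit 3 = 0)
position 4: 010 → 1  (bit 2 = 1)
position 3: 001 → 1  (bit 1 = 1)
position 6: 000 → 1  (bit 0 = 1)
bits b7..b0 = 00010111 = 23

23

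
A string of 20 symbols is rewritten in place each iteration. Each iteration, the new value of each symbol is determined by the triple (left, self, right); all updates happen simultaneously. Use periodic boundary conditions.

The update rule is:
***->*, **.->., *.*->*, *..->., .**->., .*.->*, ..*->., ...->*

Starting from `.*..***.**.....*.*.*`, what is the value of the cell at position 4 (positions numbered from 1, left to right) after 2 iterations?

**...*.*...***.*****
*..*.***.*..*.*.****
position 4 holds *

*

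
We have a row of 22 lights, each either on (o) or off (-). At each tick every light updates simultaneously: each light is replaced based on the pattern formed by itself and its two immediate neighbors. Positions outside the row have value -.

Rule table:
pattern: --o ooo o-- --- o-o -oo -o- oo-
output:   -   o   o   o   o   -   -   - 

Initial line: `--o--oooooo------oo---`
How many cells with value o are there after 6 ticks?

8

o--o--oooo-ooooo---ooo
-o--o--oo-o-ooo-oo--o-
--o--o---o-o-o-o--o--o
o--o--oo--o-o-o-o--o--
-o--o---o--o-o-o-o--oo
--o--oo--o--o-o-o-o---
count of o: 8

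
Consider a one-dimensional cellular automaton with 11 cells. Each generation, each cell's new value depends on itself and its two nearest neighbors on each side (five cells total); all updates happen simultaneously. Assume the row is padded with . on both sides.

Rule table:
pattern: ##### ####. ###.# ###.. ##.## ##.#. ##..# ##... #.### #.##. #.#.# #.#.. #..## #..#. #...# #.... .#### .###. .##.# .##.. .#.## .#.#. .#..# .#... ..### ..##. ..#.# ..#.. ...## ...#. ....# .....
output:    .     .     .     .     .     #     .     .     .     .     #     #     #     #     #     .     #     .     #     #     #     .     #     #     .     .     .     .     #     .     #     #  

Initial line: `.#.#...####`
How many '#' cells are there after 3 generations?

4

...####.#..
###.#..###.
...####....
count of #: 4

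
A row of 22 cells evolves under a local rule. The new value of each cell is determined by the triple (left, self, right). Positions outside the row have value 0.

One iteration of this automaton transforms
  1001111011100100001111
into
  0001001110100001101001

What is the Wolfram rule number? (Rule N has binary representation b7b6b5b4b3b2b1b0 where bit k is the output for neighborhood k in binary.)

position 4: 111 → 0  (bit 7 = 0)
position 6: 110 → 1  (bit 6 = 1)
position 7: 101 → 1  (bit 5 = 1)
position 1: 100 → 0  (bit 4 = 0)
position 3: 011 → 1  (bit 3 = 1)
position 0: 010 → 0  (bit 2 = 0)
position 2: 001 → 0  (bit 1 = 0)
position 15: 000 → 1  (bit 0 = 1)
bits b7..b0 = 01101001 = 105

105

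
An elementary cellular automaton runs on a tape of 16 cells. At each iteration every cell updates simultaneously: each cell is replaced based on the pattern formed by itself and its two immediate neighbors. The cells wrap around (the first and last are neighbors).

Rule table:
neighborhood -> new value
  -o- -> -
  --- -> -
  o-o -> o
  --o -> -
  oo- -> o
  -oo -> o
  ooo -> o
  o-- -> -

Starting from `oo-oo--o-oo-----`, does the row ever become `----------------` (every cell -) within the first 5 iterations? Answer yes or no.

ooooo---ooo-----
ooooo---ooo-----  (fixed point — unchanged through iteration 5)
iteration 5 is ooooo---ooo-----, still not uniform -

no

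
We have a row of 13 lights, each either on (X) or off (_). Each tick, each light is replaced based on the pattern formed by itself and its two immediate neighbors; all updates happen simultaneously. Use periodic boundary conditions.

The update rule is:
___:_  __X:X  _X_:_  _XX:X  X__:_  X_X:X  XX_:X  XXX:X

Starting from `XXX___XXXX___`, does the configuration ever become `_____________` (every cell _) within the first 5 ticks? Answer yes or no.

XXX__XXXXX__X
XXX_XXXXXX_XX
XXXXXXXXXXXXX
XXXXXXXXXXXXX  (fixed point — unchanged through tick 5)
tick 5 is XXXXXXXXXXXXX, still not uniform _

no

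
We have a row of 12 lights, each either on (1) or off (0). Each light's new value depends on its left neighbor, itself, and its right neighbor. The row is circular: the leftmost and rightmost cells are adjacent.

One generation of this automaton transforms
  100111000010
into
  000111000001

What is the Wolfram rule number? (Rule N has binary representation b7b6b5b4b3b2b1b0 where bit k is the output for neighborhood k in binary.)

position 4: 111 → 1  (bit 7 = 1)
position 5: 110 → 1  (bit 6 = 1)
position 11: 101 → 1  (bit 5 = 1)
position 1: 100 → 0  (bit 4 = 0)
position 3: 011 → 1  (bit 3 = 1)
position 0: 010 → 0  (bit 2 = 0)
position 2: 001 → 0  (bit 1 = 0)
position 7: 000 → 0  (bit 0 = 0)
bits b7..b0 = 11101000 = 232

232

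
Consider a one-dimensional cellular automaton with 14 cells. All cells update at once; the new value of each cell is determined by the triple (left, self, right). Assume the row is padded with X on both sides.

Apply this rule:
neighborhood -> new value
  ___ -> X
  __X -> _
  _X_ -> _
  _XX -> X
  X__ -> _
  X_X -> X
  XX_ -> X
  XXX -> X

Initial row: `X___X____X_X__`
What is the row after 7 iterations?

XXXXXXXXXXX__X

X_X___XX__X___
XX__X_XX____X_
XX___XXX_XX__X
XX_X_XXXXXX__X
XXX_XXXXXXX__X
XXXXXXXXXXX__X
XXXXXXXXXXX__X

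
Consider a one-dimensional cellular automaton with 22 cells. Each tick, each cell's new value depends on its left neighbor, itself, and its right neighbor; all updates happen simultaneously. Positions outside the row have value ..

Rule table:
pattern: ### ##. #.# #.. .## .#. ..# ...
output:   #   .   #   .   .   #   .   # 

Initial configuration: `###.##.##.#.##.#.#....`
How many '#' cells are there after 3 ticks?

10

.#.#..#..###..####.###
.###..#...#....##.#.#.
..#...#.#.#.##...####.
count of #: 10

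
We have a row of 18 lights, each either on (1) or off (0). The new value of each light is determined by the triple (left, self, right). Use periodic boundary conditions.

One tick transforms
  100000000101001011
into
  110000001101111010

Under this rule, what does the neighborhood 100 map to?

At position 1 the neighborhood is 100; the next row has 1 there.

1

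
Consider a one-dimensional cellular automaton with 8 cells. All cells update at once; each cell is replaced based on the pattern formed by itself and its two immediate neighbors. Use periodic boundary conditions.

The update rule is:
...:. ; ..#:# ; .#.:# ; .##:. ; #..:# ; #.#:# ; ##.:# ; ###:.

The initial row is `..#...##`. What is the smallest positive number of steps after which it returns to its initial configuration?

####.#.#
...####.
..#...##

3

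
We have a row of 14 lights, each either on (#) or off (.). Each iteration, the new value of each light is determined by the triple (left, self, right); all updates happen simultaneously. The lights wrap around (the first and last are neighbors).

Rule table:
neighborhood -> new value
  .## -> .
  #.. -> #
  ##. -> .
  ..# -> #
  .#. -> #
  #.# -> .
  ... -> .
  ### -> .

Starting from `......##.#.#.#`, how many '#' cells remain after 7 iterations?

10

iteration 1: #....#...#.#.#
iteration 2: .#..###.##.#..
iteration 3: ####.......##.
iteration 4: ....#.....#...
iteration 5: ...###...###..
iteration 6: ..#...#.#...#.
iteration 7: .###.##.##.###
count of #: 10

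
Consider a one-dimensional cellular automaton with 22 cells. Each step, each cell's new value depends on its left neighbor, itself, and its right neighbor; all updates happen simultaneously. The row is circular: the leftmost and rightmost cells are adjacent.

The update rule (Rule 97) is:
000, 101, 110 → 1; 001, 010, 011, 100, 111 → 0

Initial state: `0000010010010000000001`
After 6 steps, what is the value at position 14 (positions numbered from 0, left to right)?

step 1: 0111000000000111111100
step 2: 0001011111110000000101
step 3: 0100100000010111110010
step 4: 0000001111001000010000
step 5: 1111100001000011000111
step 6: 0000101100011001010000
position 14 holds 0

0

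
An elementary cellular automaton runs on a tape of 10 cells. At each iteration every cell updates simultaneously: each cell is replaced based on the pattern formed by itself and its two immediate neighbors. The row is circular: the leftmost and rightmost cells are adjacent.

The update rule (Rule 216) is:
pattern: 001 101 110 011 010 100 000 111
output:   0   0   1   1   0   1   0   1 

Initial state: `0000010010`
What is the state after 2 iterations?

1000000100

0000001001
1000000100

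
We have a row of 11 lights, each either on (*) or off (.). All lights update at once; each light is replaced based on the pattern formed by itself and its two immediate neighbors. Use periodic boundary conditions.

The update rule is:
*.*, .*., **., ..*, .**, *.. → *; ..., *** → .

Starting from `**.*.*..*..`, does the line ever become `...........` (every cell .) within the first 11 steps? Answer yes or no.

step 1: ***********
step 2: ...........
all cells are . at step 2

yes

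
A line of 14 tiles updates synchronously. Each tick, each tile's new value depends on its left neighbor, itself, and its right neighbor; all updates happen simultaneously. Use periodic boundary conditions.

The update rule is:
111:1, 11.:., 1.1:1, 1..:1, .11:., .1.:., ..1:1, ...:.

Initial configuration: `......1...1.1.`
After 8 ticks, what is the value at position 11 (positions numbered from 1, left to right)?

1

tick 1: .....1.1.1.1.1
tick 2: 1...1.1.1.1.1.
tick 3: .1.1.1.1.1.1.1
tick 4: 1.1.1.1.1.1.1.
tick 5: .1.1.1.1.1.1.1  (repeats tick 3; period 2)
tick 8: 1.1.1.1.1.1.1.
position 11 holds 1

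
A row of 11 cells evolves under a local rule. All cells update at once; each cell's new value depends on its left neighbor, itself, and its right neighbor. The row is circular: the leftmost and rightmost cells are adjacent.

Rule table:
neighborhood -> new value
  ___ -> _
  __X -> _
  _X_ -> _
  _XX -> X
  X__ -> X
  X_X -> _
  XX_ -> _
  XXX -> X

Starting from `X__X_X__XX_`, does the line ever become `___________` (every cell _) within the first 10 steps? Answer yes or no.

no

_X____X_X__
__X______X_
___X______X
X___X______
_X___X_____
__X___X____
___X___X___
____X___X__
_____X___X_
______X___X
step 10 is ______X___X, still not uniform _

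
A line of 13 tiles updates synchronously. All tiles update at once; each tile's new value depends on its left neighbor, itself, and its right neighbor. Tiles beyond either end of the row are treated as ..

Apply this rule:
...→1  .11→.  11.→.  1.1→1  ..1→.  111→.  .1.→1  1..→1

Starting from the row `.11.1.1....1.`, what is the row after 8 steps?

.......1.....

...1111111.11
11........1..
..1111111.111
1........1...
11111111.1111
........1....
1111111.11111
.......1.....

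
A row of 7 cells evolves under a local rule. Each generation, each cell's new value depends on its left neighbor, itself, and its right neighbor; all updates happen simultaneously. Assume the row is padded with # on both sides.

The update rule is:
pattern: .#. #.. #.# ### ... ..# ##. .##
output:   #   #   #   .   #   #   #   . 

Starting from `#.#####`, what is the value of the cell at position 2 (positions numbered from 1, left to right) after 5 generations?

##.....
.######
#......
#######
.......
position 2 holds .

.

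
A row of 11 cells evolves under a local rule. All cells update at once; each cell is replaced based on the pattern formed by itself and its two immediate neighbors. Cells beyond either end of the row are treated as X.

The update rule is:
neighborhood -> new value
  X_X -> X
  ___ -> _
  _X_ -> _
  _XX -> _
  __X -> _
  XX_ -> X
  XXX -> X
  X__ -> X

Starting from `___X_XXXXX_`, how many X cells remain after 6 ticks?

X___X_XXXXX
XX___X_XXXX
XXX___X_XXX
XXXX___X_XX
XXXXX___X_X
XXXXXX___X_
count of X: 7

7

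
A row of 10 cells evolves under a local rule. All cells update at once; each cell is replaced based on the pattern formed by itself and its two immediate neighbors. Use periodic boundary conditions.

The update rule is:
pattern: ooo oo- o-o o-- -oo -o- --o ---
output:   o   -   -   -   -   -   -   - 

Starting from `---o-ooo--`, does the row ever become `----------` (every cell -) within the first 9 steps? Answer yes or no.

yes

------o---
----------
all cells are - at step 2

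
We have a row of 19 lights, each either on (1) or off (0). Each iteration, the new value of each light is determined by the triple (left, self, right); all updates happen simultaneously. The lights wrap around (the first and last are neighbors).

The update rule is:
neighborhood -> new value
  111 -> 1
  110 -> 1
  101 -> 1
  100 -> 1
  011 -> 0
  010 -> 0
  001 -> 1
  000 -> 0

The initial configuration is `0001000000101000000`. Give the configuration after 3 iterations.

1010101101010101000

0010100001010100000
0101010010101010000
1010101101010101000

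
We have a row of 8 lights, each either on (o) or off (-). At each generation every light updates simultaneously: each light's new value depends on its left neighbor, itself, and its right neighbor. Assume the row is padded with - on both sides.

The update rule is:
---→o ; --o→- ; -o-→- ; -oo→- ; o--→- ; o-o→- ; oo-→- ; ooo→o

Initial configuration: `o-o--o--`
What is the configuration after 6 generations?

-------o
oooooo--
-oooo--o
--oo----
o----ooo
--oo--o-

--oo--o-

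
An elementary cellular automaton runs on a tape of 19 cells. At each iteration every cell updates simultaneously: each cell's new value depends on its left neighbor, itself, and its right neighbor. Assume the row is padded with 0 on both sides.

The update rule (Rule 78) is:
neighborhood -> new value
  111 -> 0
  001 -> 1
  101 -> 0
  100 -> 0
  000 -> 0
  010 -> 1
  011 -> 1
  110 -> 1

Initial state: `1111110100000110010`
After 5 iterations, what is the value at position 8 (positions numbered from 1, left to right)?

1000010100001110110
1000110100011010110
1001110100111010110
1011010101101010110
1011010101101010110
position 8 holds 1

1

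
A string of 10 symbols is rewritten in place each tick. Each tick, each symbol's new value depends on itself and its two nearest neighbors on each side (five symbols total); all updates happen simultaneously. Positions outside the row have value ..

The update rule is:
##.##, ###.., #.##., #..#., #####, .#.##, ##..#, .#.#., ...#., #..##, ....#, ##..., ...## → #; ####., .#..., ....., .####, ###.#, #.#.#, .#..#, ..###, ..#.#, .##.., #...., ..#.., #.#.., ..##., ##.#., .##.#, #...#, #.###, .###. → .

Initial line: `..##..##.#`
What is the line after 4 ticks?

tick 1: ##..##....
tick 2: ..##..#...
tick 3: ##..##....  (repeats tick 1; period 2)
tick 4: ..##..#...

..##..#...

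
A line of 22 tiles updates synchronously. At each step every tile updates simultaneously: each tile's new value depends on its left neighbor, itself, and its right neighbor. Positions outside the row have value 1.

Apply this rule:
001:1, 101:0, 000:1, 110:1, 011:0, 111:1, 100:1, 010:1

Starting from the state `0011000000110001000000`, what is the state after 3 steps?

1101111111011111111111
1100111111001111111111
1111011111110111111111

1111011111110111111111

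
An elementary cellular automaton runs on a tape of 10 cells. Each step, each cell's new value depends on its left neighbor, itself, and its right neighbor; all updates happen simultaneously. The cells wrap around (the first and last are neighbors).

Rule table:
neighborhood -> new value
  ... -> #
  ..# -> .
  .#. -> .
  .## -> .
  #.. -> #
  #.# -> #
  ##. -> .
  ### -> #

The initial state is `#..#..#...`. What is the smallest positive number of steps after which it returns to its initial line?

20

.#..#..##.
..#..#...#
#..#..##..
.#..#...#.
..#..##..#
#..#...#..
.#..##..#.
..#...#..#
#..##..#..
.#...#..#.
..##..#..#
#...#..#..
.##..#..#.
...#..#..#
##..#..#..
..#..#..#.
#..#..#..#
.#..#..#..
..#..#..##
#..#..#...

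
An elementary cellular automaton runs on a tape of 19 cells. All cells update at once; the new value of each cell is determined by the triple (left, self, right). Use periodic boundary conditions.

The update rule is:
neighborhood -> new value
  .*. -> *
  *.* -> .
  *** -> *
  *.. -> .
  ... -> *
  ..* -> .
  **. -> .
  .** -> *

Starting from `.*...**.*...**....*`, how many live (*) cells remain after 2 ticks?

tick 1: .*.*.*..*.*.*..**.*
tick 2: .*.*.*..*.*.*..*..*
count of *: 8

8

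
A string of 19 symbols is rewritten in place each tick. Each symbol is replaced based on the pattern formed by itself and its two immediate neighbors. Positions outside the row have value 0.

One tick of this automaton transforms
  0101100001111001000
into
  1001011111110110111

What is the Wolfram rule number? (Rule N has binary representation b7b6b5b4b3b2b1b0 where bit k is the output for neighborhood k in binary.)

position 10: 111 → 1  (bit 7 = 1)
position 4: 110 → 0  (bit 6 = 0)
position 2: 101 → 0  (bit 5 = 0)
position 5: 100 → 1  (bit 4 = 1)
position 3: 011 → 1  (bit 3 = 1)
position 1: 010 → 0  (bit 2 = 0)
position 0: 001 → 1  (bit 1 = 1)
position 6: 000 → 1  (bit 0 = 1)
bits b7..b0 = 10011011 = 155

155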